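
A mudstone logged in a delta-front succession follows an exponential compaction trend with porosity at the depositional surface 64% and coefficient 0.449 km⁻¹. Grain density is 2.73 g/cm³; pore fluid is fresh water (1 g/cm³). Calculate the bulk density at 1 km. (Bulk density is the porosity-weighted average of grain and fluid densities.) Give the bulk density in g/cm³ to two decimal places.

Porosity at depth: n = 0.64·exp(−0.449×1) = 0.64×0.6383 = 0.4085
Bulk density: ρ_b = (1−n)ρ_g + n·ρ_f = 0.5915×2.73 + 0.4085×1
       = 1.615 + 0.408 = 2.023 g/cm³

2.02 g/cm³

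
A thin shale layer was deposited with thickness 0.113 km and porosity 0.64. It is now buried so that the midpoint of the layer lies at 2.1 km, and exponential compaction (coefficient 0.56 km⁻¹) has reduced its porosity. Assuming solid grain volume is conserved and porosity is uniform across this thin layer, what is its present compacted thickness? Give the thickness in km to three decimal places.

Porosity at 2.1 km: n = 0.64·exp(−0.56×2.1) = 0.1974
Solid-volume conservation: h(1−n) = h₀(1−n₀) ⇒ h = h₀·(1−n₀)/(1−n)
h = 0.113 × (1 − 0.64)/(1 − 0.1974) = 0.113 × 0.4486 = 0.0507 km

0.051 km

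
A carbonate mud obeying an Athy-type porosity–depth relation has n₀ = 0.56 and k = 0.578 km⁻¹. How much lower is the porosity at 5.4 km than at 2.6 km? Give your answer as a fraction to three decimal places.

0.100

n(2.6) = 0.56·e^(−0.578×2.6) = 0.1246
n(5.4) = 0.56·e^(−0.578×5.4) = 0.0247
Δn = 0.1246 − 0.0247 = 0.0999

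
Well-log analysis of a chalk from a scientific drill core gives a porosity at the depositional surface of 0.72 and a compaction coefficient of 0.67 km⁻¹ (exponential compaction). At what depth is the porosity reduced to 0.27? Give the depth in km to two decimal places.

Invert Athy's law: d = ln(n₀/n) / c
d = ln(0.72/0.27) / 0.67 = ln(2.667) / 0.67 = 0.9808 / 0.67 = 1.464 km

1.46 km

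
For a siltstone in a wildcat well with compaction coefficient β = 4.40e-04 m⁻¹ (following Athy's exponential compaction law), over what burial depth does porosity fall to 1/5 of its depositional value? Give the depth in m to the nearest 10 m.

Working in km (1 km = 1000 m; β in km⁻¹ = β in m⁻¹ × 1000):
φ/φ₀ = 1/5 ⇒ exp(−β·z) = 1/5 ⇒ z = ln(5) / β
z = 1.6094 / 0.44 = 3.658 km

3660 m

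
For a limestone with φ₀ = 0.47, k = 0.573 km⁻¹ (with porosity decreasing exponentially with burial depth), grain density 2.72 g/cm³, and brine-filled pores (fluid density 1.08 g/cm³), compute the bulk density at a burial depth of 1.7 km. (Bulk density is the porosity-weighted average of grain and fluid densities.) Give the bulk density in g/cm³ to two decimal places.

Porosity at depth: φ = 0.47·exp(−0.573×1.7) = 0.47×0.3775 = 0.1774
Bulk density: ρ_b = (1−φ)ρ_g + φ·ρ_f = 0.8226×2.72 + 0.1774×1.08
       = 2.237 + 0.192 = 2.429 g/cm³

2.43 g/cm³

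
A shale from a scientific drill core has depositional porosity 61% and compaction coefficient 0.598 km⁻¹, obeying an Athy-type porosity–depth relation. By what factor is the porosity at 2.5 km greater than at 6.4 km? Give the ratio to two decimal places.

φ(z₁)/φ(z₂) = e^(−β·z₁)/e^(−β·z₂) = e^{β(z₂−z₁)}
= exp(0.598 × 3.9) = exp(2.332) = 10.3006

10.30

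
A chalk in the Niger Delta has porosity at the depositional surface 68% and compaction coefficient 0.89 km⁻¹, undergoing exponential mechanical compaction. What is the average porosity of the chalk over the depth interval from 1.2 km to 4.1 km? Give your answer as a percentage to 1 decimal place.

⟨n⟩ = (1/(Z₂−Z₁)) ∫ n₀ e^(−kZ) dZ = n₀·(e^(−k·Z₁) − e^(−k·Z₂)) / (k·(Z₂−Z₁))
e^(−0.89×1.2) = 0.3437; e^(−0.89×4.1) = 0.0260
⟨n⟩ = 0.68 × (0.3437 − 0.0260) / (0.89 × 2.9) = 0.68 × 0.1231 = 0.0837

8.4%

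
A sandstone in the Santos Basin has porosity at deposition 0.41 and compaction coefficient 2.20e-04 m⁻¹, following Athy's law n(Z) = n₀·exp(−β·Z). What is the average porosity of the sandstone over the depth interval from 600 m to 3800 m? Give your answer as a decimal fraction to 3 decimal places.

0.258

Working in km (1 km = 1000 m; β in km⁻¹ = β in m⁻¹ × 1000):
⟨n⟩ = (1/(Z₂−Z₁)) ∫ n₀ e^(−βZ) dZ = n₀·(e^(−β·Z₁) − e^(−β·Z₂)) / (β·(Z₂−Z₁))
e^(−0.22×0.6) = 0.8763; e^(−0.22×3.8) = 0.4334
⟨n⟩ = 0.41 × (0.8763 − 0.4334) / (0.22 × 3.2) = 0.41 × 0.6291 = 0.2579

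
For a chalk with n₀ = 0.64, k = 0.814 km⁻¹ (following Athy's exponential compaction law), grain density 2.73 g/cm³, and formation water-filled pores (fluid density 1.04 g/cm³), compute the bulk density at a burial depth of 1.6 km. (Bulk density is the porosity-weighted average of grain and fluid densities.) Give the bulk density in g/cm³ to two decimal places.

Porosity at depth: n = 0.64·exp(−0.814×1.6) = 0.64×0.2719 = 0.1740
Bulk density: ρ_b = (1−n)ρ_g + n·ρ_f = 0.8260×2.73 + 0.1740×1.04
       = 2.255 + 0.181 = 2.436 g/cm³

2.44 g/cm³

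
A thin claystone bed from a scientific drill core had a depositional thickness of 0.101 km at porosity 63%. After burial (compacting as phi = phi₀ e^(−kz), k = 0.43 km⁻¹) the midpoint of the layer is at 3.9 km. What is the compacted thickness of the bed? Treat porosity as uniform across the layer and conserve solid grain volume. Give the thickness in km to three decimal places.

Porosity at 3.9 km: phi = 0.63·exp(−0.43×3.9) = 0.1178
Solid-volume conservation: h(1−phi) = h₀(1−phi₀) ⇒ h = h₀·(1−phi₀)/(1−phi)
h = 0.101 × (1 − 0.63)/(1 − 0.1178) = 0.101 × 0.4194 = 0.0424 km

0.042 km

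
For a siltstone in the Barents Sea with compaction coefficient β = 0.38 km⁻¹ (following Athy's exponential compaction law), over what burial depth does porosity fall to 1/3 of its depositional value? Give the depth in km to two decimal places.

2.89 km

φ/φ₀ = 1/3 ⇒ exp(−β·d) = 1/3 ⇒ d = ln(3) / β
d = 1.0986 / 0.38 = 2.891 km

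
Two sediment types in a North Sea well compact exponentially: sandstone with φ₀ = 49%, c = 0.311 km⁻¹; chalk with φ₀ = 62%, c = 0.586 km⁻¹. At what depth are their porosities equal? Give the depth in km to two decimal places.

0.86 km

Set φ₀ₐ e^(−cₐZ) = φ₀ᵦ e^(−cᵦZ) ⇒ ln(φ₀ₐ/φ₀ᵦ) = (cₐ − cᵦ)·Z
Z = ln(0.49/0.62) / (0.311 − 0.586) = -0.2353 / -0.275 = 0.856 km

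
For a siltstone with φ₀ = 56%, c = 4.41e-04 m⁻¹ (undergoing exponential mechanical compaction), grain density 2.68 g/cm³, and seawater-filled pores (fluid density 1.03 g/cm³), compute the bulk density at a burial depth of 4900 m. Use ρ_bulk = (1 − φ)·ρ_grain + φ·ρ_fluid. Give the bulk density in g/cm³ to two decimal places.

2.57 g/cm³

Working in km (1 km = 1000 m; c in km⁻¹ = c in m⁻¹ × 1000):
Porosity at depth: φ = 0.56·exp(−0.441×4.9) = 0.56×0.1152 = 0.0645
Bulk density: ρ_b = (1−φ)ρ_g + φ·ρ_f = 0.9355×2.68 + 0.0645×1.03
       = 2.507 + 0.066 = 2.574 g/cm³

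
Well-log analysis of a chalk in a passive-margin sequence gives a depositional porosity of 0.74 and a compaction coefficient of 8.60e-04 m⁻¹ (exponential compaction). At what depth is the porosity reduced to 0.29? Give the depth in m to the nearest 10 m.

1090 m

Working in km (1 km = 1000 m; β in km⁻¹ = β in m⁻¹ × 1000):
Invert Athy's law: z = ln(φ₀/φ) / β
z = ln(0.74/0.29) / 0.86 = ln(2.552) / 0.86 = 0.9368 / 0.86 = 1.089 km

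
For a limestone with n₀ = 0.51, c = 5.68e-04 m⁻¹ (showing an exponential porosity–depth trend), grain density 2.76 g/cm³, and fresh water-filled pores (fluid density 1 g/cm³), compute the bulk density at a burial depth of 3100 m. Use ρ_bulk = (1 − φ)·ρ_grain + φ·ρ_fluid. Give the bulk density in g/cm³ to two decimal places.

Working in km (1 km = 1000 m; c in km⁻¹ = c in m⁻¹ × 1000):
Porosity at depth: n = 0.51·exp(−0.568×3.1) = 0.51×0.1719 = 0.0877
Bulk density: ρ_b = (1−n)ρ_g + n·ρ_f = 0.9123×2.76 + 0.0877×1
       = 2.518 + 0.088 = 2.606 g/cm³

2.61 g/cm³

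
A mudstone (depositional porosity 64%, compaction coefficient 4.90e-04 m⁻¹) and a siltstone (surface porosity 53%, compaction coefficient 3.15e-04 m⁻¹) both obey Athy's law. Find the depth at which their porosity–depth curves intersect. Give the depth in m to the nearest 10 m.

1080 m

Working in km (1 km = 1000 m; k in km⁻¹ = k in m⁻¹ × 1000):
Set phi₀ₐ e^(−kₐZ) = phi₀ᵦ e^(−kᵦZ) ⇒ ln(phi₀ₐ/phi₀ᵦ) = (kₐ − kᵦ)·Z
Z = ln(0.64/0.53) / (0.49 − 0.315) = 0.1886 / 0.175 = 1.078 km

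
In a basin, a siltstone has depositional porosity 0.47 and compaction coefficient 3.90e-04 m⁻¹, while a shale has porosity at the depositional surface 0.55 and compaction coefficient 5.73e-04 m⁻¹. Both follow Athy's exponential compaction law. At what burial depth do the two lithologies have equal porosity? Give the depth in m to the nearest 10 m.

860 m

Working in km (1 km = 1000 m; c in km⁻¹ = c in m⁻¹ × 1000):
Set φ₀ₐ e^(−cₐZ) = φ₀ᵦ e^(−cᵦZ) ⇒ ln(φ₀ₐ/φ₀ᵦ) = (cₐ − cᵦ)·Z
Z = ln(0.47/0.55) / (0.39 − 0.573) = -0.1572 / -0.183 = 0.859 km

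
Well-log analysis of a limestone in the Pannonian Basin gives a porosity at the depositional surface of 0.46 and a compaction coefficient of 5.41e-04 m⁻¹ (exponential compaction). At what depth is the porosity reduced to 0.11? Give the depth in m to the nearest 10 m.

Working in km (1 km = 1000 m; β in km⁻¹ = β in m⁻¹ × 1000):
Invert Athy's law: Z = ln(n₀/n) / β
Z = ln(0.46/0.11) / 0.541 = ln(4.182) / 0.541 = 1.4307 / 0.541 = 2.645 km

2640 m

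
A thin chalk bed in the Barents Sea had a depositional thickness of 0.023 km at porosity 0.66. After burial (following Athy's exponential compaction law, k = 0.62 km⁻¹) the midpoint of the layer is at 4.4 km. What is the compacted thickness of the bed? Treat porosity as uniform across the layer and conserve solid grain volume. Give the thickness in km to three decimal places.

Porosity at 4.4 km: φ = 0.66·exp(−0.62×4.4) = 0.0431
Solid-volume conservation: h(1−φ) = h₀(1−φ₀) ⇒ h = h₀·(1−φ₀)/(1−φ)
h = 0.023 × (1 − 0.66)/(1 − 0.0431) = 0.023 × 0.3553 = 0.0082 km

0.008 km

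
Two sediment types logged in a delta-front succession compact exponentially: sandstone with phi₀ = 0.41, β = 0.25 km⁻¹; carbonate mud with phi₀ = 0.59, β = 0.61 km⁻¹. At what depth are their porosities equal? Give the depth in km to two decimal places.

Set phi₀ₐ e^(−βₐz) = phi₀ᵦ e^(−βᵦz) ⇒ ln(phi₀ₐ/phi₀ᵦ) = (βₐ − βᵦ)·z
z = ln(0.41/0.59) / (0.25 − 0.61) = -0.3640 / -0.36 = 1.011 km

1.01 km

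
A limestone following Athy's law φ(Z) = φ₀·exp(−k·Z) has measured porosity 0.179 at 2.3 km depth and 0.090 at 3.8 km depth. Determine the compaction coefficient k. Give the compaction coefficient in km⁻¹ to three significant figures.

0.458 km⁻¹

Athy: φ(Z) = φ₀ e^(−kZ) ⇒ φ₁/φ₂ = e^{k(Z₂−Z₁)} ⇒ k = ln(φ₁/φ₂)/(Z₂−Z₁)
k = ln(0.179/0.09) / (3.8 − 2.3) = ln(1.989) / 1.5 = 0.6876 / 1.5 = 0.4584 km⁻¹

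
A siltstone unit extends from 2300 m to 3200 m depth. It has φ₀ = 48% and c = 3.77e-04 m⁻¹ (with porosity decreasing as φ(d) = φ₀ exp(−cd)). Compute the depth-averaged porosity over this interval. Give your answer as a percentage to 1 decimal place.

17.1%

Working in km (1 km = 1000 m; c in km⁻¹ = c in m⁻¹ × 1000):
⟨φ⟩ = (1/(d₂−d₁)) ∫ φ₀ e^(−cd) dd = φ₀·(e^(−c·d₁) − e^(−c·d₂)) / (c·(d₂−d₁))
e^(−0.377×2.3) = 0.4202; e^(−0.377×3.2) = 0.2993
⟨φ⟩ = 0.48 × (0.4202 − 0.2993) / (0.377 × 0.9) = 0.48 × 0.3563 = 0.1710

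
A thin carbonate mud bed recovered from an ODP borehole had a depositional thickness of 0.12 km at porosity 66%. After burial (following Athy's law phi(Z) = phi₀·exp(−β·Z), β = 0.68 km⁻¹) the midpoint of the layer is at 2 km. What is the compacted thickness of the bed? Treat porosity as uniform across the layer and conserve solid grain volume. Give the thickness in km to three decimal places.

Porosity at 2 km: phi = 0.66·exp(−0.68×2) = 0.1694
Solid-volume conservation: h(1−phi) = h₀(1−phi₀) ⇒ h = h₀·(1−phi₀)/(1−phi)
h = 0.12 × (1 − 0.66)/(1 − 0.1694) = 0.12 × 0.4093 = 0.0491 km

0.049 km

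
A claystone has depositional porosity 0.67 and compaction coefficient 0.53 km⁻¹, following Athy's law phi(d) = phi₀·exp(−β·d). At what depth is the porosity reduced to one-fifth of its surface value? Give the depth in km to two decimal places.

phi/phi₀ = 1/5 ⇒ exp(−β·d) = 1/5 ⇒ d = ln(5) / β
d = 1.6094 / 0.53 = 3.037 km

3.04 km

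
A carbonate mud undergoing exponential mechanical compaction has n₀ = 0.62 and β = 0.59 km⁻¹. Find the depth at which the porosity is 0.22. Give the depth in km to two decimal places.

1.76 km

Invert Athy's law: d = ln(n₀/n) / β
d = ln(0.62/0.22) / 0.59 = ln(2.818) / 0.59 = 1.0361 / 0.59 = 1.756 km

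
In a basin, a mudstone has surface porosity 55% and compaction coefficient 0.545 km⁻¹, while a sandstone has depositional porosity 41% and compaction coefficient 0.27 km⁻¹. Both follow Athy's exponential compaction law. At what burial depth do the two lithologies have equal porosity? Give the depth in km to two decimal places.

1.07 km

Set φ₀ₐ e^(−cₐd) = φ₀ᵦ e^(−cᵦd) ⇒ ln(φ₀ₐ/φ₀ᵦ) = (cₐ − cᵦ)·d
d = ln(0.55/0.41) / (0.545 − 0.27) = 0.2938 / 0.275 = 1.068 km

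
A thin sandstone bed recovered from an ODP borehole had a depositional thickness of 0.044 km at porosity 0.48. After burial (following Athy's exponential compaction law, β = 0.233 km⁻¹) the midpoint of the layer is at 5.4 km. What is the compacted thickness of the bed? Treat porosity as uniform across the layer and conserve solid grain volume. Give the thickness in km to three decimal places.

Porosity at 5.4 km: φ = 0.48·exp(−0.233×5.4) = 0.1364
Solid-volume conservation: h(1−φ) = h₀(1−φ₀) ⇒ h = h₀·(1−φ₀)/(1−φ)
h = 0.044 × (1 − 0.48)/(1 − 0.1364) = 0.044 × 0.6021 = 0.0265 km

0.026 km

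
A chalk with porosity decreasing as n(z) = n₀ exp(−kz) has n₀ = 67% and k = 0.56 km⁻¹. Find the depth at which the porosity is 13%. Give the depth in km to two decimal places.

2.93 km

Invert Athy's law: z = ln(n₀/n) / k
z = ln(0.67/0.13) / 0.56 = ln(5.154) / 0.56 = 1.6397 / 0.56 = 2.928 km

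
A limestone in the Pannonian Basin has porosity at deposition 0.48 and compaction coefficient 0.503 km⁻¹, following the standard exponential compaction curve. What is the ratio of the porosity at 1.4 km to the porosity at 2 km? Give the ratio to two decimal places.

1.35

phi(d₁)/phi(d₂) = e^(−β·d₁)/e^(−β·d₂) = e^{β(d₂−d₁)}
= exp(0.503 × 0.6) = exp(0.3018) = 1.3523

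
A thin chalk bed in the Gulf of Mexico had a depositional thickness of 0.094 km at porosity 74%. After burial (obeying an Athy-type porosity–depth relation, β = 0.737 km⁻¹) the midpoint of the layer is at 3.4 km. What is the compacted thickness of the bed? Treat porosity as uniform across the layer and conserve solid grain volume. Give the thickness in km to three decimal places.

Porosity at 3.4 km: n = 0.74·exp(−0.737×3.4) = 0.0604
Solid-volume conservation: h(1−n) = h₀(1−n₀) ⇒ h = h₀·(1−n₀)/(1−n)
h = 0.094 × (1 − 0.74)/(1 − 0.0604) = 0.094 × 0.2767 = 0.0260 km

0.026 km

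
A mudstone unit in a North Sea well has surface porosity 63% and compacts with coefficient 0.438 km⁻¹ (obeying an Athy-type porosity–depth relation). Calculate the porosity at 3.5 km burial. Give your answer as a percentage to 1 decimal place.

13.6%

n = n₀·exp(−k·z) = 0.63 × exp(−0.438 × 3.5) = 0.63 × exp(−1.533)
  = 0.63 × 0.2159 = 0.1360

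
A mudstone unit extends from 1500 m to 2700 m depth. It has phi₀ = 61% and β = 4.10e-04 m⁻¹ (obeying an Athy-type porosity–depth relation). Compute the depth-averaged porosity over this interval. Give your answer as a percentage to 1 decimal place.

Working in km (1 km = 1000 m; β in km⁻¹ = β in m⁻¹ × 1000):
⟨phi⟩ = (1/(Z₂−Z₁)) ∫ phi₀ e^(−βZ) dZ = phi₀·(e^(−β·Z₁) − e^(−β·Z₂)) / (β·(Z₂−Z₁))
e^(−0.41×1.5) = 0.5406; e^(−0.41×2.7) = 0.3305
⟨phi⟩ = 0.61 × (0.5406 − 0.3305) / (0.41 × 1.2) = 0.61 × 0.4270 = 0.2605

26.0%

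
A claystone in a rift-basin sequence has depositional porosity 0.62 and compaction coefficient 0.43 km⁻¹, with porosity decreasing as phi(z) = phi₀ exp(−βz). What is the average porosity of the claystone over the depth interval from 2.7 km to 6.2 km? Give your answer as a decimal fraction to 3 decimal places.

⟨phi⟩ = (1/(z₂−z₁)) ∫ phi₀ e^(−βz) dz = phi₀·(e^(−β·z₁) − e^(−β·z₂)) / (β·(z₂−z₁))
e^(−0.43×2.7) = 0.3132; e^(−0.43×6.2) = 0.0695
⟨phi⟩ = 0.62 × (0.3132 − 0.0695) / (0.43 × 3.5) = 0.62 × 0.1619 = 0.1004

0.100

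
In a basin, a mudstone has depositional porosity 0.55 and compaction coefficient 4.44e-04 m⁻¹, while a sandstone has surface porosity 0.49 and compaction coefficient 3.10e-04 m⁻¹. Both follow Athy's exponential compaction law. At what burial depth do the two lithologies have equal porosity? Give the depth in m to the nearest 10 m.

Working in km (1 km = 1000 m; β in km⁻¹ = β in m⁻¹ × 1000):
Set phi₀ₐ e^(−βₐd) = phi₀ᵦ e^(−βᵦd) ⇒ ln(phi₀ₐ/phi₀ᵦ) = (βₐ − βᵦ)·d
d = ln(0.55/0.49) / (0.444 − 0.31) = 0.1155 / 0.134 = 0.862 km

860 m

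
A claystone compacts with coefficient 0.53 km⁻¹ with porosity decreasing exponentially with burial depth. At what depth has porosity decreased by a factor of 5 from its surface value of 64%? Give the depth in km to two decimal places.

3.04 km

φ/φ₀ = 1/5 ⇒ exp(−k·Z) = 1/5 ⇒ Z = ln(5) / k
Z = 1.6094 / 0.53 = 3.037 km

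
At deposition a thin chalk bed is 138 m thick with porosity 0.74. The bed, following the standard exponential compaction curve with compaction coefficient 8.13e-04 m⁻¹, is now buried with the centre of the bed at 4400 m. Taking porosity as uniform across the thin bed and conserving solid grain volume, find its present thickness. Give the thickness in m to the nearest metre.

Working in km (1 km = 1000 m; k in km⁻¹ = k in m⁻¹ × 1000):
Porosity at 4.4 km: n = 0.74·exp(−0.813×4.4) = 0.0207
Solid-volume conservation: h(1−n) = h₀(1−n₀) ⇒ h = h₀·(1−n₀)/(1−n)
h = 0.138 × (1 − 0.74)/(1 − 0.0207) = 0.138 × 0.2655 = 0.0366 km

37 m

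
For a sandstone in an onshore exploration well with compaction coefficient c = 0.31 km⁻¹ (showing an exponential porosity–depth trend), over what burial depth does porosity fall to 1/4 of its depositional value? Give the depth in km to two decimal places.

4.47 km

n/n₀ = 1/4 ⇒ exp(−c·d) = 1/4 ⇒ d = ln(4) / c
d = 1.3863 / 0.31 = 4.472 km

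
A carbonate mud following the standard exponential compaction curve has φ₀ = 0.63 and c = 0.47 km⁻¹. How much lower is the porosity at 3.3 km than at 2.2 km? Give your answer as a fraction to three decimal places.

φ(2.2) = 0.63·e^(−0.47×2.2) = 0.2240
φ(3.3) = 0.63·e^(−0.47×3.3) = 0.1336
Δφ = 0.2240 − 0.1336 = 0.0904

0.090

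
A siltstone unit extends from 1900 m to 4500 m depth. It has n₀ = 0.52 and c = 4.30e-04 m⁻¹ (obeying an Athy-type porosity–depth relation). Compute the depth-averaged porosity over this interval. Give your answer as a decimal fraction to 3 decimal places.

0.138

Working in km (1 km = 1000 m; c in km⁻¹ = c in m⁻¹ × 1000):
⟨n⟩ = (1/(Z₂−Z₁)) ∫ n₀ e^(−cZ) dZ = n₀·(e^(−c·Z₁) − e^(−c·Z₂)) / (c·(Z₂−Z₁))
e^(−0.43×1.9) = 0.4418; e^(−0.43×4.5) = 0.1444
⟨n⟩ = 0.52 × (0.4418 − 0.1444) / (0.43 × 2.6) = 0.52 × 0.2659 = 0.1383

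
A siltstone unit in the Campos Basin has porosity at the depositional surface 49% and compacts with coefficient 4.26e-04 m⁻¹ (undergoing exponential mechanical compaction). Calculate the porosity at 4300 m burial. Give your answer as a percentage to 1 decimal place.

Working in km (1 km = 1000 m; β in km⁻¹ = β in m⁻¹ × 1000):
φ = φ₀·exp(−β·Z) = 0.49 × exp(−0.426 × 4.3) = 0.49 × exp(−1.832)
  = 0.49 × 0.1601 = 0.0785

7.8%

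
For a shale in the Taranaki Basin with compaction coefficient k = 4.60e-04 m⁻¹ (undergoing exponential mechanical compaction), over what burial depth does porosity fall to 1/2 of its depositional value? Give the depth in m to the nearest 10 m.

1510 m

Working in km (1 km = 1000 m; k in km⁻¹ = k in m⁻¹ × 1000):
φ/φ₀ = 1/2 ⇒ exp(−k·Z) = 1/2 ⇒ Z = ln(2) / k
Z = 0.6931 / 0.46 = 1.507 km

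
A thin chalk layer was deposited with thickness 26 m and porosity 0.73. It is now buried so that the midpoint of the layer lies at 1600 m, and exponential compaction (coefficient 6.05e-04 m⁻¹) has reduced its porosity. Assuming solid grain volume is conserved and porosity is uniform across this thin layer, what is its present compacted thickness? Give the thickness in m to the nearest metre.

Working in km (1 km = 1000 m; c in km⁻¹ = c in m⁻¹ × 1000):
Porosity at 1.6 km: φ = 0.73·exp(−0.605×1.6) = 0.2773
Solid-volume conservation: h(1−φ) = h₀(1−φ₀) ⇒ h = h₀·(1−φ₀)/(1−φ)
h = 0.026 × (1 − 0.73)/(1 − 0.2773) = 0.026 × 0.3736 = 0.0097 km

10 m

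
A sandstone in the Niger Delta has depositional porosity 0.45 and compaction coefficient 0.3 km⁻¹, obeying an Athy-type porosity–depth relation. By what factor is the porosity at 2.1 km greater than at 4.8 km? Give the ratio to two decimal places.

phi(d₁)/phi(d₂) = e^(−c·d₁)/e^(−c·d₂) = e^{c(d₂−d₁)}
= exp(0.3 × 2.7) = exp(0.81) = 2.2479

2.25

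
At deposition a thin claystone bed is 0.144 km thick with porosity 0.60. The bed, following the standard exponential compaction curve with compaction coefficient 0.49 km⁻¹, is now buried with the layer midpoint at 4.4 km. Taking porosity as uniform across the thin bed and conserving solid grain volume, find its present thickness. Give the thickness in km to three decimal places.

Porosity at 4.4 km: phi = 0.6·exp(−0.49×4.4) = 0.0695
Solid-volume conservation: h(1−phi) = h₀(1−phi₀) ⇒ h = h₀·(1−phi₀)/(1−phi)
h = 0.144 × (1 − 0.6)/(1 − 0.0695) = 0.144 × 0.4299 = 0.0619 km

0.062 km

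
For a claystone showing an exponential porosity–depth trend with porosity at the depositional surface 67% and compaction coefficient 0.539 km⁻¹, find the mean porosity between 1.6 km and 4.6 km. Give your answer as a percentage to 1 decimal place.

14.0%

⟨φ⟩ = (1/(z₂−z₁)) ∫ φ₀ e^(−kz) dz = φ₀·(e^(−k·z₁) − e^(−k·z₂)) / (k·(z₂−z₁))
e^(−0.539×1.6) = 0.4221; e^(−0.539×4.6) = 0.0838
⟨φ⟩ = 0.67 × (0.4221 − 0.0838) / (0.539 × 3) = 0.67 × 0.2092 = 0.1402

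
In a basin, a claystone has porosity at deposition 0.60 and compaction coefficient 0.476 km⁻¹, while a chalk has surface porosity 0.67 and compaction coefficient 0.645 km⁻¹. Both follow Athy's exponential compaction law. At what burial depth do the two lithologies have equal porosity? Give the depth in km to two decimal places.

Set φ₀ₐ e^(−βₐz) = φ₀ᵦ e^(−βᵦz) ⇒ ln(φ₀ₐ/φ₀ᵦ) = (βₐ − βᵦ)·z
z = ln(0.6/0.67) / (0.476 − 0.645) = -0.1103 / -0.169 = 0.653 km

0.65 km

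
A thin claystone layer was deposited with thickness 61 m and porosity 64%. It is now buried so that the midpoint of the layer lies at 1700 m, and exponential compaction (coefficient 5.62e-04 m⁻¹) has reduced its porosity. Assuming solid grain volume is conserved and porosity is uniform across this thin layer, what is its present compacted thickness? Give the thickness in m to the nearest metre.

29 m

Working in km (1 km = 1000 m; β in km⁻¹ = β in m⁻¹ × 1000):
Porosity at 1.7 km: φ = 0.64·exp(−0.562×1.7) = 0.2462
Solid-volume conservation: h(1−φ) = h₀(1−φ₀) ⇒ h = h₀·(1−φ₀)/(1−φ)
h = 0.061 × (1 − 0.64)/(1 − 0.2462) = 0.061 × 0.4776 = 0.0291 km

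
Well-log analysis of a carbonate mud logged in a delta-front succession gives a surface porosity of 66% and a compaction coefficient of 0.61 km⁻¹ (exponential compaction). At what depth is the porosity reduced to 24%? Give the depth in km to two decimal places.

1.66 km

Invert Athy's law: z = ln(φ₀/φ) / k
z = ln(0.66/0.24) / 0.61 = ln(2.75) / 0.61 = 1.0116 / 0.61 = 1.658 km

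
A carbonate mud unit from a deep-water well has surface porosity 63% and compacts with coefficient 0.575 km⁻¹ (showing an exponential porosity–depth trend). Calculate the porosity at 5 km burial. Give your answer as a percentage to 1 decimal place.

phi = phi₀·exp(−k·z) = 0.63 × exp(−0.575 × 5) = 0.63 × exp(−2.875)
  = 0.63 × 0.0564 = 0.0355

3.6%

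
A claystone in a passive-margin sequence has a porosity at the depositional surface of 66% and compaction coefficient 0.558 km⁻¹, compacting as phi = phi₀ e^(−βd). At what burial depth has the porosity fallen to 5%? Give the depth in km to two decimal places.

4.62 km

Invert Athy's law: d = ln(phi₀/phi) / β
d = ln(0.66/0.05) / 0.558 = ln(13.2) / 0.558 = 2.5802 / 0.558 = 4.624 km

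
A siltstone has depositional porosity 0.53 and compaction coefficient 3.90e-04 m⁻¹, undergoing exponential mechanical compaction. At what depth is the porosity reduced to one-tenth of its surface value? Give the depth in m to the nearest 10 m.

Working in km (1 km = 1000 m; c in km⁻¹ = c in m⁻¹ × 1000):
n/n₀ = 1/10 ⇒ exp(−c·d) = 1/10 ⇒ d = ln(10) / c
d = 2.3026 / 0.39 = 5.904 km

5900 m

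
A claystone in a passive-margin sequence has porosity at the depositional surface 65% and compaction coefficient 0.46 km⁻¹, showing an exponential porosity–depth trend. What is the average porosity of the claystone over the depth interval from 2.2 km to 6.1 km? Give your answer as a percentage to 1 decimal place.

⟨φ⟩ = (1/(z₂−z₁)) ∫ φ₀ e^(−βz) dz = φ₀·(e^(−β·z₁) − e^(−β·z₂)) / (β·(z₂−z₁))
e^(−0.46×2.2) = 0.3635; e^(−0.46×6.1) = 0.0604
⟨φ⟩ = 0.65 × (0.3635 − 0.0604) / (0.46 × 3.9) = 0.65 × 0.1689 = 0.1098

11.0%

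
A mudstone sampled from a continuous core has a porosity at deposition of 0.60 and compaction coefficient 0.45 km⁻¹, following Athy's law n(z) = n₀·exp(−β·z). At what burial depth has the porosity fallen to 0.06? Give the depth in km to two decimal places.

Invert Athy's law: z = ln(n₀/n) / β
z = ln(0.6/0.06) / 0.45 = ln(10) / 0.45 = 2.3026 / 0.45 = 5.117 km

5.12 km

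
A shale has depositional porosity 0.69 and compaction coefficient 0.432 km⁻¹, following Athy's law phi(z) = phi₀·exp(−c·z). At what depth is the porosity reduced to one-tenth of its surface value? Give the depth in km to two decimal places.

phi/phi₀ = 1/10 ⇒ exp(−c·z) = 1/10 ⇒ z = ln(10) / c
z = 2.3026 / 0.432 = 5.330 km

5.33 km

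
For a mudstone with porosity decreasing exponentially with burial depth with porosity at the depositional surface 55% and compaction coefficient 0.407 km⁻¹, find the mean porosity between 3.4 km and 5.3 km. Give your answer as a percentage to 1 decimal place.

⟨n⟩ = (1/(d₂−d₁)) ∫ n₀ e^(−kd) dd = n₀·(e^(−k·d₁) − e^(−k·d₂)) / (k·(d₂−d₁))
e^(−0.407×3.4) = 0.2506; e^(−0.407×5.3) = 0.1157
⟨n⟩ = 0.55 × (0.2506 − 0.1157) / (0.407 × 1.9) = 0.55 × 0.1745 = 0.0960

9.6%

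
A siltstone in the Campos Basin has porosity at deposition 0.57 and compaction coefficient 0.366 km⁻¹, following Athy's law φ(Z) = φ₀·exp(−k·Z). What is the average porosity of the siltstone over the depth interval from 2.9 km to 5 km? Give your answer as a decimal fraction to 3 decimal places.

⟨φ⟩ = (1/(Z₂−Z₁)) ∫ φ₀ e^(−kZ) dZ = φ₀·(e^(−k·Z₁) − e^(−k·Z₂)) / (k·(Z₂−Z₁))
e^(−0.366×2.9) = 0.3460; e^(−0.366×5) = 0.1604
⟨φ⟩ = 0.57 × (0.3460 − 0.1604) / (0.366 × 2.1) = 0.57 × 0.2414 = 0.1376

0.138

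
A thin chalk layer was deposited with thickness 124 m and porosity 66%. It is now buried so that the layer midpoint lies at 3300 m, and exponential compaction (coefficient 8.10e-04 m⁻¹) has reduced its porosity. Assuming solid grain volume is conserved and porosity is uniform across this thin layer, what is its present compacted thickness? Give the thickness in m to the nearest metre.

Working in km (1 km = 1000 m; k in km⁻¹ = k in m⁻¹ × 1000):
Porosity at 3.3 km: n = 0.66·exp(−0.81×3.3) = 0.0456
Solid-volume conservation: h(1−n) = h₀(1−n₀) ⇒ h = h₀·(1−n₀)/(1−n)
h = 0.124 × (1 − 0.66)/(1 − 0.0456) = 0.124 × 0.3562 = 0.0442 km

44 m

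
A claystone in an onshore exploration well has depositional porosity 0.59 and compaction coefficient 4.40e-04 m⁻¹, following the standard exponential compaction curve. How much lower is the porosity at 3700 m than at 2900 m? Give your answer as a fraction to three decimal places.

Working in km (1 km = 1000 m; c in km⁻¹ = c in m⁻¹ × 1000):
φ(2.9) = 0.59·e^(−0.44×2.9) = 0.1647
φ(3.7) = 0.59·e^(−0.44×3.7) = 0.1158
Δφ = 0.1647 − 0.1158 = 0.0489

0.049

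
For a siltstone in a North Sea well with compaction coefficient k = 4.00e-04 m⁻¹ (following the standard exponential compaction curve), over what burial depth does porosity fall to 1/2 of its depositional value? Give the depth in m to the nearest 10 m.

1730 m

Working in km (1 km = 1000 m; k in km⁻¹ = k in m⁻¹ × 1000):
φ/φ₀ = 1/2 ⇒ exp(−k·Z) = 1/2 ⇒ Z = ln(2) / k
Z = 0.6931 / 0.4 = 1.733 km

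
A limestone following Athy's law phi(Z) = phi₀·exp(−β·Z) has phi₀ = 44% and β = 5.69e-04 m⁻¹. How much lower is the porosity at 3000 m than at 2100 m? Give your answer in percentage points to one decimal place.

5.3 percentage points

Working in km (1 km = 1000 m; β in km⁻¹ = β in m⁻¹ × 1000):
phi(2.1) = 0.44·e^(−0.569×2.1) = 0.1332
phi(3) = 0.44·e^(−0.569×3) = 0.0798
Δphi = 0.1332 − 0.0798 = 0.0534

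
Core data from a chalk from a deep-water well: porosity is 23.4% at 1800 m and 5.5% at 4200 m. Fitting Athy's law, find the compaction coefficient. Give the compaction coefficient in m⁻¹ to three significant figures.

Working in km (1 km = 1000 m; c in km⁻¹ = c in m⁻¹ × 1000):
Athy: phi(Z) = phi₀ e^(−cZ) ⇒ phi₁/phi₂ = e^{c(Z₂−Z₁)} ⇒ c = ln(phi₁/phi₂)/(Z₂−Z₁)
c = ln(0.234/0.055) / (4.2 − 1.8) = ln(4.255) / 2.4 = 1.4480 / 2.4 = 0.6033 km⁻¹

0.000603 m⁻¹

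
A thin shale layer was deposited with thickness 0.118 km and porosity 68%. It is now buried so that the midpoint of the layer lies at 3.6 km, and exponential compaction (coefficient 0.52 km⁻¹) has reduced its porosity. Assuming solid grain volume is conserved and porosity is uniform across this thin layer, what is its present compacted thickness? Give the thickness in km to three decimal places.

Porosity at 3.6 km: φ = 0.68·exp(−0.52×3.6) = 0.1046
Solid-volume conservation: h(1−φ) = h₀(1−φ₀) ⇒ h = h₀·(1−φ₀)/(1−φ)
h = 0.118 × (1 − 0.68)/(1 − 0.1046) = 0.118 × 0.3574 = 0.0422 km

0.042 km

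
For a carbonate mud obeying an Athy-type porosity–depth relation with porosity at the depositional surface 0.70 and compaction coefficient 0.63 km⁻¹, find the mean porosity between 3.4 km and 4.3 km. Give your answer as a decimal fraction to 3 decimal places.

⟨φ⟩ = (1/(Z₂−Z₁)) ∫ φ₀ e^(−cZ) dZ = φ₀·(e^(−c·Z₁) − e^(−c·Z₂)) / (c·(Z₂−Z₁))
e^(−0.63×3.4) = 0.1174; e^(−0.63×4.3) = 0.0666
⟨φ⟩ = 0.7 × (0.1174 − 0.0666) / (0.63 × 0.9) = 0.7 × 0.0896 = 0.0627

0.063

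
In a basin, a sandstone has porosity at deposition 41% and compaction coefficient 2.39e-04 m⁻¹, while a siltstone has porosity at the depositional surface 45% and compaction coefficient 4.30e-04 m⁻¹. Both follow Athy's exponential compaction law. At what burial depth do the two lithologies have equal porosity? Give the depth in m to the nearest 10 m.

490 m

Working in km (1 km = 1000 m; k in km⁻¹ = k in m⁻¹ × 1000):
Set n₀ₐ e^(−kₐZ) = n₀ᵦ e^(−kᵦZ) ⇒ ln(n₀ₐ/n₀ᵦ) = (kₐ − kᵦ)·Z
Z = ln(0.41/0.45) / (0.239 − 0.43) = -0.0931 / -0.191 = 0.487 km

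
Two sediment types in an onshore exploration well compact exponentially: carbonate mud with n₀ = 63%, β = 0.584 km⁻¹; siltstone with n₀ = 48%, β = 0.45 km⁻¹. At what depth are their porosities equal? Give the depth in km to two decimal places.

2.03 km

Set n₀ₐ e^(−βₐZ) = n₀ᵦ e^(−βᵦZ) ⇒ ln(n₀ₐ/n₀ᵦ) = (βₐ − βᵦ)·Z
Z = ln(0.63/0.48) / (0.584 − 0.45) = 0.2719 / 0.134 = 2.029 km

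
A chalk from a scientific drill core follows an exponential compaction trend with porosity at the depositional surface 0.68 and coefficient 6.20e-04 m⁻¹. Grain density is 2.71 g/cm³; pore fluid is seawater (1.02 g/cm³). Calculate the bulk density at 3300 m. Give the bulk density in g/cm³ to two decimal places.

2.56 g/cm³

Working in km (1 km = 1000 m; β in km⁻¹ = β in m⁻¹ × 1000):
Porosity at depth: phi = 0.68·exp(−0.62×3.3) = 0.68×0.1293 = 0.0879
Bulk density: ρ_b = (1−phi)ρ_g + phi·ρ_f = 0.9121×2.71 + 0.0879×1.02
       = 2.472 + 0.090 = 2.561 g/cm³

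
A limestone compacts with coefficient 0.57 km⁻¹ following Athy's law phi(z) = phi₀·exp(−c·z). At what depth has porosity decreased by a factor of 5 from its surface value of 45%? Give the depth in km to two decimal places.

phi/phi₀ = 1/5 ⇒ exp(−c·z) = 1/5 ⇒ z = ln(5) / c
z = 1.6094 / 0.57 = 2.824 km

2.82 km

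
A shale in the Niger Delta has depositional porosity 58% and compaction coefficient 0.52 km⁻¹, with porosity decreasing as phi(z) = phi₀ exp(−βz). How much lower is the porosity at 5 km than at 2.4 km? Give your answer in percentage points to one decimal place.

12.3 percentage points

phi(2.4) = 0.58·e^(−0.52×2.4) = 0.1665
phi(5) = 0.58·e^(−0.52×5) = 0.0431
Δphi = 0.1665 − 0.0431 = 0.1234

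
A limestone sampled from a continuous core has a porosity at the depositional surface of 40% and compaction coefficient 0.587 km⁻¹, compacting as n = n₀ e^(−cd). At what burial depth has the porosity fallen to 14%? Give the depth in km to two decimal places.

1.79 km

Invert Athy's law: d = ln(n₀/n) / c
d = ln(0.4/0.14) / 0.587 = ln(2.857) / 0.587 = 1.0498 / 0.587 = 1.788 km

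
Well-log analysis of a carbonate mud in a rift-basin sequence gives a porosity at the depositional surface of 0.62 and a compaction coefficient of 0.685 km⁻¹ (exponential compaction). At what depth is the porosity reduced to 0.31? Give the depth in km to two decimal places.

1.01 km

Invert Athy's law: d = ln(phi₀/phi) / k
d = ln(0.62/0.31) / 0.685 = ln(2) / 0.685 = 0.6931 / 0.685 = 1.012 km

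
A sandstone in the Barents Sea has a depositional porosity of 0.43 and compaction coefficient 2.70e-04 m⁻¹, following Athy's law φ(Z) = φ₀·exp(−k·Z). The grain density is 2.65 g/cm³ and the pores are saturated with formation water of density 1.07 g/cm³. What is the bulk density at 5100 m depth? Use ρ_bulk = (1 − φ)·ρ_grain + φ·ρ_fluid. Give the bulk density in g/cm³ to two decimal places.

Working in km (1 km = 1000 m; k in km⁻¹ = k in m⁻¹ × 1000):
Porosity at depth: φ = 0.43·exp(−0.27×5.1) = 0.43×0.2523 = 0.1085
Bulk density: ρ_b = (1−φ)ρ_g + φ·ρ_f = 0.8915×2.65 + 0.1085×1.07
       = 2.362 + 0.116 = 2.479 g/cm³

2.48 g/cm³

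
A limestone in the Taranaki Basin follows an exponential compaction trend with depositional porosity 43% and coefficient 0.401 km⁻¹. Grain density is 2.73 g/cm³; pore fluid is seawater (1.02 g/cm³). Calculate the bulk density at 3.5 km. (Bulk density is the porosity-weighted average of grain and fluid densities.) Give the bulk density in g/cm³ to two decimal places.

Porosity at depth: phi = 0.43·exp(−0.401×3.5) = 0.43×0.2457 = 0.1057
Bulk density: ρ_b = (1−phi)ρ_g + phi·ρ_f = 0.8943×2.73 + 0.1057×1.02
       = 2.442 + 0.108 = 2.549 g/cm³

2.55 g/cm³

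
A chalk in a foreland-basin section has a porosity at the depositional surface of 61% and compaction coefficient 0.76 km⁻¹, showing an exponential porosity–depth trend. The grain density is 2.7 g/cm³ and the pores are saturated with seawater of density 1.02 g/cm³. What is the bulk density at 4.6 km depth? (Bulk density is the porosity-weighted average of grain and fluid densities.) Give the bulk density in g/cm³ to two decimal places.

2.67 g/cm³

Porosity at depth: phi = 0.61·exp(−0.76×4.6) = 0.61×0.0303 = 0.0185
Bulk density: ρ_b = (1−phi)ρ_g + phi·ρ_f = 0.9815×2.7 + 0.0185×1.02
       = 2.650 + 0.019 = 2.669 g/cm³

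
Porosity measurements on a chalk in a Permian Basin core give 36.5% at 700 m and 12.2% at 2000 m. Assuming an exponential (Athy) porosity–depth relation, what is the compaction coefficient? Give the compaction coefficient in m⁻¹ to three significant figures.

0.000843 m⁻¹

Working in km (1 km = 1000 m; β in km⁻¹ = β in m⁻¹ × 1000):
Athy: phi(z) = phi₀ e^(−βz) ⇒ phi₁/phi₂ = e^{β(z₂−z₁)} ⇒ β = ln(phi₁/phi₂)/(z₂−z₁)
β = ln(0.365/0.122) / (2 − 0.7) = ln(2.992) / 1.3 = 1.0959 / 1.3 = 0.843 km⁻¹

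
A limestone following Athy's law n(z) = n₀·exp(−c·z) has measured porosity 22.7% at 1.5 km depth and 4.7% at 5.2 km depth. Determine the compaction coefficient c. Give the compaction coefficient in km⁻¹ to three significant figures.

0.426 km⁻¹

Athy: n(z) = n₀ e^(−cz) ⇒ n₁/n₂ = e^{c(z₂−z₁)} ⇒ c = ln(n₁/n₂)/(z₂−z₁)
c = ln(0.227/0.047) / (5.2 − 1.5) = ln(4.83) / 3.7 = 1.5748 / 3.7 = 0.4256 km⁻¹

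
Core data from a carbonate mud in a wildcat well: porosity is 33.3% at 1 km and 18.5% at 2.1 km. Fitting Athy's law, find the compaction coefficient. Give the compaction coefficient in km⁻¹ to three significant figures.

Athy: φ(z) = φ₀ e^(−kz) ⇒ φ₁/φ₂ = e^{k(z₂−z₁)} ⇒ k = ln(φ₁/φ₂)/(z₂−z₁)
k = ln(0.333/0.185) / (2.1 − 1) = ln(1.8) / 1.1 = 0.5878 / 1.1 = 0.5344 km⁻¹

0.534 km⁻¹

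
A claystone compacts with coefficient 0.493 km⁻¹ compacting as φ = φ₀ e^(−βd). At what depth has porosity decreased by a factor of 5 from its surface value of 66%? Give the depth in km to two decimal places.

φ/φ₀ = 1/5 ⇒ exp(−β·d) = 1/5 ⇒ d = ln(5) / β
d = 1.6094 / 0.493 = 3.265 km

3.26 km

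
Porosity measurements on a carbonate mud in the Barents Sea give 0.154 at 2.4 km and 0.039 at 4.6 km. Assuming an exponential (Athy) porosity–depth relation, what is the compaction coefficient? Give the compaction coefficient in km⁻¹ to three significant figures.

Athy: φ(d) = φ₀ e^(−cd) ⇒ φ₁/φ₂ = e^{c(d₂−d₁)} ⇒ c = ln(φ₁/φ₂)/(d₂−d₁)
c = ln(0.154/0.039) / (4.6 − 2.4) = ln(3.949) / 2.2 = 1.3734 / 2.2 = 0.6243 km⁻¹

0.624 km⁻¹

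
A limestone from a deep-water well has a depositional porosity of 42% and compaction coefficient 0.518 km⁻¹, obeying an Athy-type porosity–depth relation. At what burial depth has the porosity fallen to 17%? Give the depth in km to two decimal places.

1.75 km

Invert Athy's law: Z = ln(φ₀/φ) / β
Z = ln(0.42/0.17) / 0.518 = ln(2.471) / 0.518 = 0.9045 / 0.518 = 1.746 km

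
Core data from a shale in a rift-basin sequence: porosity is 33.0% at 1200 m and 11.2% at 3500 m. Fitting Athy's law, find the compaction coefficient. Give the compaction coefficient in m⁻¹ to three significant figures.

Working in km (1 km = 1000 m; β in km⁻¹ = β in m⁻¹ × 1000):
Athy: n(d) = n₀ e^(−βd) ⇒ n₁/n₂ = e^{β(d₂−d₁)} ⇒ β = ln(n₁/n₂)/(d₂−d₁)
β = ln(0.33/0.112) / (3.5 − 1.2) = ln(2.946) / 2.3 = 1.0806 / 2.3 = 0.4698 km⁻¹

0.000470 m⁻¹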